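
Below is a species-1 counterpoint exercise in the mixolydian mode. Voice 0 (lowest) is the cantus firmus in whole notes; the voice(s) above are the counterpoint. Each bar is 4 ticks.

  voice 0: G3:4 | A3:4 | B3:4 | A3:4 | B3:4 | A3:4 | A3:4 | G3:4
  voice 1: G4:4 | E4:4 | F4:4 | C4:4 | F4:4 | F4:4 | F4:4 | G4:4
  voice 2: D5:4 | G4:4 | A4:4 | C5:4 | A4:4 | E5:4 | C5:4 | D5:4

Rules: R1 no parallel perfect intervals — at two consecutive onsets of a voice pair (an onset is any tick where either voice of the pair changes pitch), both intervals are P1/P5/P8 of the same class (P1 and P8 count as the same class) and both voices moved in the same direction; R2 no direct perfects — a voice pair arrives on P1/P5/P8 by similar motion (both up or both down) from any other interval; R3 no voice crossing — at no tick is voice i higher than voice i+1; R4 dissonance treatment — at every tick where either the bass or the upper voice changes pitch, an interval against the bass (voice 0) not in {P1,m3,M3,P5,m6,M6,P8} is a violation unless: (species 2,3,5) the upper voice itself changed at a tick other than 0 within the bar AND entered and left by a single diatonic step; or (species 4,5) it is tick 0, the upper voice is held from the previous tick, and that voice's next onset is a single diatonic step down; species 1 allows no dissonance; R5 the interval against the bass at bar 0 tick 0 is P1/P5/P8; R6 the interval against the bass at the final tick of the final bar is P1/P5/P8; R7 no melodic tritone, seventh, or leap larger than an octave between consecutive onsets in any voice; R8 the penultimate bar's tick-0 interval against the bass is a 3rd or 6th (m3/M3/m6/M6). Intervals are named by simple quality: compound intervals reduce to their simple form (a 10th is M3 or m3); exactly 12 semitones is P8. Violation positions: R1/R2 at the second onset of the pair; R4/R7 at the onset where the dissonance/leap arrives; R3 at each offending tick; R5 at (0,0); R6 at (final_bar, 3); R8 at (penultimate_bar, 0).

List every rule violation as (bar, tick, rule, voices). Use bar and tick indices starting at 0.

bar 0: v0=G3 v1=G4 v2=D5 downbeat P5
bar 1: v0=A3 v1=E4 v2=G4 downbeat m7
bar 2: v0=B3 v1=F4 v2=A4 downbeat m7
bar 3: v0=A3 v1=C4 v2=C5 downbeat m3
bar 4: v0=B3 v1=F4 v2=A4 downbeat m7
bar 5: v0=A3 v1=F4 v2=E5 downbeat P5
bar 6: v0=A3 v1=F4 v2=C5 downbeat m3
bar 7: v0=G3 v1=G4 v2=D5 downbeat P5
  -> R4 @ bar 1 tick 0 v(0, 2): A3/G4 m7 untreated
  -> R4 @ bar 2 tick 0 v(0, 1): B3/F4 TT untreated
  -> R4 @ bar 2 tick 0 v(0, 2): B3/A4 m7 untreated
  -> R4 @ bar 4 tick 0 v(0, 1): B3/F4 TT untreated
  -> R4 @ bar 4 tick 0 v(0, 2): B3/A4 m7 untreated
  -> R1 @ bar 7 tick 0 v(1, 2): F4/C5 P5 -> G4/D5 P5 similar

(1, 0, R4, (0, 2))
(2, 0, R4, (0, 1))
(2, 0, R4, (0, 2))
(4, 0, R4, (0, 1))
(4, 0, R4, (0, 2))
(7, 0, R1, (1, 2))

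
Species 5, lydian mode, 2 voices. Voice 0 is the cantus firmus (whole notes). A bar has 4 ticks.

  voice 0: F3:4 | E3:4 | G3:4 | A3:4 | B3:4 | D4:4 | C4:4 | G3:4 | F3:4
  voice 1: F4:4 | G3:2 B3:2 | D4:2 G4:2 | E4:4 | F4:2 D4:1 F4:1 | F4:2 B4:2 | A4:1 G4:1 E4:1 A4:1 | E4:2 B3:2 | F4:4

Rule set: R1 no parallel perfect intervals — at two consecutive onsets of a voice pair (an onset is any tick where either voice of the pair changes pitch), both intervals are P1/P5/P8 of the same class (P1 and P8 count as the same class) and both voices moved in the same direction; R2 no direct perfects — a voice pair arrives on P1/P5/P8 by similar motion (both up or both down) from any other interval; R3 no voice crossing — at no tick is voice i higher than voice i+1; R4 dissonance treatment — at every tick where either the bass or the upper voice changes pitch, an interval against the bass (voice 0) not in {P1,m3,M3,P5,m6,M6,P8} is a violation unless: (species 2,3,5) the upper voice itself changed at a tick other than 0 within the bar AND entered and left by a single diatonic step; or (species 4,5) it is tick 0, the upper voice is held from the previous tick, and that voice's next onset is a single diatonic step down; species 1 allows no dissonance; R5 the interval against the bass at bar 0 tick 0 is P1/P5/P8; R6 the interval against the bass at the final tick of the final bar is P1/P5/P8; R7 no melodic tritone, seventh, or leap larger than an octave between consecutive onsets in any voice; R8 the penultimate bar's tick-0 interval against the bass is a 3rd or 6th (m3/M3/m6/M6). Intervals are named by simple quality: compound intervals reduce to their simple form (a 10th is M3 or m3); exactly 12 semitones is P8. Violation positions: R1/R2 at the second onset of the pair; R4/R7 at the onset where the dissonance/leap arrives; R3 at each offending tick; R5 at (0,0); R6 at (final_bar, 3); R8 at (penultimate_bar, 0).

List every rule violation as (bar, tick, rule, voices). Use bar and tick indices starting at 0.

(1, 0, R7, (1,))
(2, 0, R1, (0, 1))
(4, 0, R4, (0, 1))
(4, 3, R4, (0, 1))
(5, 2, R7, (1,))
(8, 0, R7, (1,))

bar 0: v0=F3 v1=F4 downbeat P8
bar 1: v0=E3 v1=G3 downbeat m3
bar 2: v0=G3 v1=D4 downbeat P5
bar 3: v0=A3 v1=E4 downbeat P5
bar 4: v0=B3 v1=F4 downbeat TT
bar 5: v0=D4 v1=F4 downbeat m3
bar 6: v0=C4 v1=A4 downbeat M6
bar 7: v0=G3 v1=E4 downbeat M6
bar 8: v0=F3 v1=F4 downbeat P8
  -> R7 @ bar 1 tick 0 v(1,): F4->G3 leap 10st
  -> R1 @ bar 2 tick 0 v(0, 1): E3/B3 P5 -> G3/D4 P5 similar
  -> R4 @ bar 4 tick 0 v(0, 1): B3/F4 TT untreated
  -> R4 @ bar 4 tick 3 v(0, 1): B3/F4 TT untreated
  -> R7 @ bar 5 tick 2 v(1,): F4->B4 leap 6st
  -> R7 @ bar 8 tick 0 v(1,): B3->F4 leap 6st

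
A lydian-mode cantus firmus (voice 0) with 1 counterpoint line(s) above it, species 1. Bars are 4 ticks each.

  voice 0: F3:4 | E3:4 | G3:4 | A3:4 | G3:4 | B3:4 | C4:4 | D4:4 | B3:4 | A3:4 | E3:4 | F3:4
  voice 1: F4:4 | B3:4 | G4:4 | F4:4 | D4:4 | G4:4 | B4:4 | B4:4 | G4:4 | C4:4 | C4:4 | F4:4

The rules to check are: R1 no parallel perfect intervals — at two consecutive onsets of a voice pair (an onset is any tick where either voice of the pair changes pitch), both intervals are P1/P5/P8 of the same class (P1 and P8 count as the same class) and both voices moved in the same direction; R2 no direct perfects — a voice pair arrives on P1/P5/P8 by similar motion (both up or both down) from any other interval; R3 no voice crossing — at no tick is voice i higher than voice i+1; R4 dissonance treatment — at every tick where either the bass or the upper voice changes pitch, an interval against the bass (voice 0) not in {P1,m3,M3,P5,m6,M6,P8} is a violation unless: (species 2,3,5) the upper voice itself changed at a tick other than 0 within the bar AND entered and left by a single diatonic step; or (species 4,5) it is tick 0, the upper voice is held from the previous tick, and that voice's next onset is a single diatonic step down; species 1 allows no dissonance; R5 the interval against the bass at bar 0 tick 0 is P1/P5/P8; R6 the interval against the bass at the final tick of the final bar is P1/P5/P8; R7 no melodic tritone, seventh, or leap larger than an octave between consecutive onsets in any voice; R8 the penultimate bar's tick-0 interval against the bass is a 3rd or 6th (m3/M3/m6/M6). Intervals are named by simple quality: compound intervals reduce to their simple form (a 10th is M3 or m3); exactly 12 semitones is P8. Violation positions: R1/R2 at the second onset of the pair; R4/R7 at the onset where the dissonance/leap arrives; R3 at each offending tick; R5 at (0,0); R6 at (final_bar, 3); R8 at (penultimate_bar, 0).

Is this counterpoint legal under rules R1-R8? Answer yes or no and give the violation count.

bar 0: v0=F3 v1=F4 (P8)
bar 1: v0=E3 v1=B3 (P5)
bar 2: v0=G3 v1=G4 (P8)
bar 3: v0=A3 v1=F4 (m6)
bar 4: v0=G3 v1=D4 (P5)
bar 5: v0=B3 v1=G4 (m6)
bar 6: v0=C4 v1=B4 (M7)
bar 7: v0=D4 v1=B4 (M6)
bar 8: v0=B3 v1=G4 (m6)
bar 9: v0=A3 v1=C4 (m3)
bar 10: v0=E3 v1=C4 (m6)
bar 11: v0=F3 v1=F4 (P8)
  R2 @ bar1.0: F3/F4 P8 -> E3/B3 P5 similar
  R7 @ bar1.0: F4->B3 leap 6st
  R2 @ bar2.0: E3/B3 P5 -> G3/G4 P8 similar
  R2 @ bar4.0: A3/F4 m6 -> G3/D4 P5 similar
  R4 @ bar6.0: C4/B4 M7 untreated
  R2 @ bar11.0: E3/C4 m6 -> F3/F4 P8 similar

No (6 violations)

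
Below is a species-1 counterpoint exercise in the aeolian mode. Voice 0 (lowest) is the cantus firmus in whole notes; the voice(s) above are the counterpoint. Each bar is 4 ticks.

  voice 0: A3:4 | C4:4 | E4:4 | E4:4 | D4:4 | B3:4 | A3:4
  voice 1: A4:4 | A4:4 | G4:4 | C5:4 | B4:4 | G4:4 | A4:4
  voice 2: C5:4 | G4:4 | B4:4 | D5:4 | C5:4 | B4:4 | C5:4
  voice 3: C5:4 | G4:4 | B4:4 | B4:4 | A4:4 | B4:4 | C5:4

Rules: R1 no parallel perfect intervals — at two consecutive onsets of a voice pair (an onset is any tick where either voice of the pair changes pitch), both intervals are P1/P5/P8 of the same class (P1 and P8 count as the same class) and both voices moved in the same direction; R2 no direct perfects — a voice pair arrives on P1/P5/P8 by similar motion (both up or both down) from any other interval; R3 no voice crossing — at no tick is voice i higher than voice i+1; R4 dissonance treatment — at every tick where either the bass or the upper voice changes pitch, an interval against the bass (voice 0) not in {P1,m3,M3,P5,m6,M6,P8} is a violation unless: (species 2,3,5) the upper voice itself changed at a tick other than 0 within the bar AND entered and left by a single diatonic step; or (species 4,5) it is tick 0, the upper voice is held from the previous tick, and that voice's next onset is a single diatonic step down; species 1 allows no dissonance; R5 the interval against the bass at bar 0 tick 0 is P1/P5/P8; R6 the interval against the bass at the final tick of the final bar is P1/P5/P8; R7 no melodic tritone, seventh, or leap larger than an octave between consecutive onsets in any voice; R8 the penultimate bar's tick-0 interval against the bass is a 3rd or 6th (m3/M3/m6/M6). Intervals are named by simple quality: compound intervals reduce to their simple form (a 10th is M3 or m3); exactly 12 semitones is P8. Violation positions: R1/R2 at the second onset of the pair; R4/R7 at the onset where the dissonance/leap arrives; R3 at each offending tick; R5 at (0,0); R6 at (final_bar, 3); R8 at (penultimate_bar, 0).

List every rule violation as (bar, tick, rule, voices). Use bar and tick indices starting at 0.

(0, 0, R5, (0, 2))
(0, 0, R5, (0, 3))
(1, 0, R1, (2, 3))
(1, 0, R3, (1, 2))
(1, 1, R3, (1, 2))
(1, 2, R3, (1, 2))
(1, 3, R3, (1, 2))
(2, 0, R1, (0, 2))
(2, 0, R1, (0, 3))
(2, 0, R1, (2, 3))
(3, 0, R3, (2, 3))
(3, 0, R4, (0, 2))
(3, 1, R3, (2, 3))
(3, 2, R3, (2, 3))
(3, 3, R3, (2, 3))
(4, 0, R1, (0, 3))
(4, 0, R3, (2, 3))
(4, 0, R4, (0, 2))
(4, 1, R3, (2, 3))
(4, 2, R3, (2, 3))
(4, 3, R3, (2, 3))
(5, 0, R2, (0, 2))
(5, 0, R8, (0, 2))
(5, 0, R8, (0, 3))
(6, 0, R1, (2, 3))
(6, 3, R6, (0, 2))
(6, 3, R6, (0, 3))

bar 0: v0=A3 v1=A4 v2=C5 v3=C5 downbeat m3
bar 1: v0=C4 v1=A4 v2=G4 v3=G4 downbeat P5
bar 2: v0=E4 v1=G4 v2=B4 v3=B4 downbeat P5
bar 3: v0=E4 v1=C5 v2=D5 v3=B4 downbeat P5
bar 4: v0=D4 v1=B4 v2=C5 v3=A4 downbeat P5
bar 5: v0=B3 v1=G4 v2=B4 v3=B4 downbeat P8
bar 6: v0=A3 v1=A4 v2=C5 v3=C5 downbeat m3
  -> R5 @ bar 0 tick 0 v(0, 2): opens on m3
  -> R5 @ bar 0 tick 0 v(0, 3): opens on m3
  -> R1 @ bar 1 tick 0 v(2, 3): C5/C5 P1 -> G4/G4 P1 similar
  -> R3 @ bar 1 tick 0 v(1, 2): A4 above G4
  -> R3 @ bar 1 tick 1 v(1, 2): A4 above G4
  -> R3 @ bar 1 tick 2 v(1, 2): A4 above G4
  -> R3 @ bar 1 tick 3 v(1, 2): A4 above G4
  -> R1 @ bar 2 tick 0 v(0, 2): C4/G4 P5 -> E4/B4 P5 similar
  -> R1 @ bar 2 tick 0 v(0, 3): C4/G4 P5 -> E4/B4 P5 similar
  -> R1 @ bar 2 tick 0 v(2, 3): G4/G4 P1 -> B4/B4 P1 similar
  -> R3 @ bar 3 tick 0 v(2, 3): D5 above B4
  -> R4 @ bar 3 tick 0 v(0, 2): E4/D5 m7 untreated
  -> R3 @ bar 3 tick 1 v(2, 3): D5 above B4
  -> R3 @ bar 3 tick 2 v(2, 3): D5 above B4
  -> R3 @ bar 3 tick 3 v(2, 3): D5 above B4
  -> R1 @ bar 4 tick 0 v(0, 3): E4/B4 P5 -> D4/A4 P5 similar
  -> R3 @ bar 4 tick 0 v(2, 3): C5 above A4
  -> R4 @ bar 4 tick 0 v(0, 2): D4/C5 m7 untreated
  -> R3 @ bar 4 tick 1 v(2, 3): C5 above A4
  -> R3 @ bar 4 tick 2 v(2, 3): C5 above A4
  -> R3 @ bar 4 tick 3 v(2, 3): C5 above A4
  -> R2 @ bar 5 tick 0 v(0, 2): D4/C5 m7 -> B3/B4 P8 similar
  -> R8 @ bar 5 tick 0 v(0, 2): penult P8 not 3rd/6th
  -> R8 @ bar 5 tick 0 v(0, 3): penult P8 not 3rd/6th
  -> R1 @ bar 6 tick 0 v(2, 3): B4/B4 P1 -> C5/C5 P1 similar
  -> R6 @ bar 6 tick 3 v(0, 2): closes on m3
  -> R6 @ bar 6 tick 3 v(0, 3): closes on m3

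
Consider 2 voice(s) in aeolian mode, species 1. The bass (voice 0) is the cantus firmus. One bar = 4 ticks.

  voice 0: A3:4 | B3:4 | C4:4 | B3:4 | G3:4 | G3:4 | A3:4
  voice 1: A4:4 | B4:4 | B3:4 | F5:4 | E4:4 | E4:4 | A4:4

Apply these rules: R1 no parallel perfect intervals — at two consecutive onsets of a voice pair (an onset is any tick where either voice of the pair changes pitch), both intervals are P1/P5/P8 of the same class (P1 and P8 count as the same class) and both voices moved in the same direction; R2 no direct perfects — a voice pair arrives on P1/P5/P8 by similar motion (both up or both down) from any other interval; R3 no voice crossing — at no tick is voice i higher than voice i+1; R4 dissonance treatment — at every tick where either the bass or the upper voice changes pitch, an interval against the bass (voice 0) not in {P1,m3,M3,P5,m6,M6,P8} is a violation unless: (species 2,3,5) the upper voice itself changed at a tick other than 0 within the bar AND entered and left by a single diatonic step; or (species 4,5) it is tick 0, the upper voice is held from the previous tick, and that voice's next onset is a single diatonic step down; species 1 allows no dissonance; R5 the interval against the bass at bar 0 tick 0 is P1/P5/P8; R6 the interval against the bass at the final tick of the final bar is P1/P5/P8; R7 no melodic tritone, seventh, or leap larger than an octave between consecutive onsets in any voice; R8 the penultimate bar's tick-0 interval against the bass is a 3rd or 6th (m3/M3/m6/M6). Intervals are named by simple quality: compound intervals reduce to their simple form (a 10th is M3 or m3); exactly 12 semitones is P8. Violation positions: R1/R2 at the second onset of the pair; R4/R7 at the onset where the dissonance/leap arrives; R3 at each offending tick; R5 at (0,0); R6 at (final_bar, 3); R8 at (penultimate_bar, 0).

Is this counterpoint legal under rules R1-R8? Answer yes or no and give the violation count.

bar 0: v0=A3 v1=A4 (P8)
bar 1: v0=B3 v1=B4 (P8)
bar 2: v0=C4 v1=B3 (m2)
bar 3: v0=B3 v1=F5 (TT)
bar 4: v0=G3 v1=E4 (M6)
bar 5: v0=G3 v1=E4 (M6)
bar 6: v0=A3 v1=A4 (P8)
  R1 @ bar1.0: A3/A4 P8 -> B3/B4 P8 similar
  R3 @ bar2.0: C4 above B3
  R4 @ bar2.0: C4/B3 m2 untreated
  R3 @ bar2.1: C4 above B3
  R3 @ bar2.2: C4 above B3
  R3 @ bar2.3: C4 above B3
  R4 @ bar3.0: B3/F5 TT untreated
  R7 @ bar3.0: B3->F5 leap 18st
  R7 @ bar4.0: F5->E4 leap 13st
  R2 @ bar6.0: G3/E4 M6 -> A3/A4 P8 similar

No (10 violations)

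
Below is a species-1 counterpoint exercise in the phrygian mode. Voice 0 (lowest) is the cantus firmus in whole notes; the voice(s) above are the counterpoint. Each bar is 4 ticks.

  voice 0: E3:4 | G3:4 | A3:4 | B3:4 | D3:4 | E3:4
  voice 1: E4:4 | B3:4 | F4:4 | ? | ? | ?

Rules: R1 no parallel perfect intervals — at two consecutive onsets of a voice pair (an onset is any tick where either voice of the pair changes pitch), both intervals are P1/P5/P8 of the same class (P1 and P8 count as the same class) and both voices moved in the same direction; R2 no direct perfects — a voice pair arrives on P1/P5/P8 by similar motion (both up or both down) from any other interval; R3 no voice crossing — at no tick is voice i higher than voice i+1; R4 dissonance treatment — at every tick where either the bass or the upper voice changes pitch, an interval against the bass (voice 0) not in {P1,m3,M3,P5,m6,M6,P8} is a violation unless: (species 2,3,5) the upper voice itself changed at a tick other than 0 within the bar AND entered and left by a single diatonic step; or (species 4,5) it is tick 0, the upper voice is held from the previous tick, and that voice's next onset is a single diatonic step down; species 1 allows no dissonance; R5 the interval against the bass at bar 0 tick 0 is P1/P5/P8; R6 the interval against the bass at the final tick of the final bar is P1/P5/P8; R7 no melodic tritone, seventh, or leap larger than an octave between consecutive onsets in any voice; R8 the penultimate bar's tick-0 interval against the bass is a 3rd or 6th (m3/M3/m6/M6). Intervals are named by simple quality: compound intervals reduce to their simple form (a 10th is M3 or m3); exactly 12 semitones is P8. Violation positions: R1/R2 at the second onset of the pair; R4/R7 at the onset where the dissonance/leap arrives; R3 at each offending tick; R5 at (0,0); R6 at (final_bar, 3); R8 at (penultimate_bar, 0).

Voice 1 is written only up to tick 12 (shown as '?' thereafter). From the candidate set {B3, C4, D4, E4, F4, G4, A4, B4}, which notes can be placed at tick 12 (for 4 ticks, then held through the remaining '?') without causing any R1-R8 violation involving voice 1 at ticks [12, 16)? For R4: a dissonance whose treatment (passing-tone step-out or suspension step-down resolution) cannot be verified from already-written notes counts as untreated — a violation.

B3: violates R7
C4: violates R4
D4: legal
E4: violates R4
F4: violates R4
G4: legal
A4: violates R4
B4: violates R2,R7

{D4, G4}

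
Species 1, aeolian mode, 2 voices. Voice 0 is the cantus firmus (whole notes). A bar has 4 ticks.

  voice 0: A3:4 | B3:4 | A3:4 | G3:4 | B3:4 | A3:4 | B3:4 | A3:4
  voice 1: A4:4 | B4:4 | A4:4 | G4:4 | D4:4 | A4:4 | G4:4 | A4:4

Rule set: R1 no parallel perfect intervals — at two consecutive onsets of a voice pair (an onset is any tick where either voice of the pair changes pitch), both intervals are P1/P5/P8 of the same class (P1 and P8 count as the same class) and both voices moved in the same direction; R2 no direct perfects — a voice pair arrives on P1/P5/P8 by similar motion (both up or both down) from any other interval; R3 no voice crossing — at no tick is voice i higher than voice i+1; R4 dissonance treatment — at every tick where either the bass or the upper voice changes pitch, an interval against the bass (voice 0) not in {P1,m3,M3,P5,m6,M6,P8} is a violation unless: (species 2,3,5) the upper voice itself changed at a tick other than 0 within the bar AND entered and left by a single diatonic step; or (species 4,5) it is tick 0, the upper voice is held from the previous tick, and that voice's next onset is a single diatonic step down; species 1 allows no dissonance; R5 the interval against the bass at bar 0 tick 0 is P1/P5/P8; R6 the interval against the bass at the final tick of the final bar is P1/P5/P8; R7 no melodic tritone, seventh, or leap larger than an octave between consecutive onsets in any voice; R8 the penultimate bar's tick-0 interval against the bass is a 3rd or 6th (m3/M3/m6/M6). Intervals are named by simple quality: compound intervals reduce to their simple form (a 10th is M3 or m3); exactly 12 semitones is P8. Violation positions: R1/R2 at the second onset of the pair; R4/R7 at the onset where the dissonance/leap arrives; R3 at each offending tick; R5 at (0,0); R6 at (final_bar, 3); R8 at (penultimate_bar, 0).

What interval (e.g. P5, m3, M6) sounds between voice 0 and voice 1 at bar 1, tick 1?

P8

voice 0=B3 voice 1=B4 -> P8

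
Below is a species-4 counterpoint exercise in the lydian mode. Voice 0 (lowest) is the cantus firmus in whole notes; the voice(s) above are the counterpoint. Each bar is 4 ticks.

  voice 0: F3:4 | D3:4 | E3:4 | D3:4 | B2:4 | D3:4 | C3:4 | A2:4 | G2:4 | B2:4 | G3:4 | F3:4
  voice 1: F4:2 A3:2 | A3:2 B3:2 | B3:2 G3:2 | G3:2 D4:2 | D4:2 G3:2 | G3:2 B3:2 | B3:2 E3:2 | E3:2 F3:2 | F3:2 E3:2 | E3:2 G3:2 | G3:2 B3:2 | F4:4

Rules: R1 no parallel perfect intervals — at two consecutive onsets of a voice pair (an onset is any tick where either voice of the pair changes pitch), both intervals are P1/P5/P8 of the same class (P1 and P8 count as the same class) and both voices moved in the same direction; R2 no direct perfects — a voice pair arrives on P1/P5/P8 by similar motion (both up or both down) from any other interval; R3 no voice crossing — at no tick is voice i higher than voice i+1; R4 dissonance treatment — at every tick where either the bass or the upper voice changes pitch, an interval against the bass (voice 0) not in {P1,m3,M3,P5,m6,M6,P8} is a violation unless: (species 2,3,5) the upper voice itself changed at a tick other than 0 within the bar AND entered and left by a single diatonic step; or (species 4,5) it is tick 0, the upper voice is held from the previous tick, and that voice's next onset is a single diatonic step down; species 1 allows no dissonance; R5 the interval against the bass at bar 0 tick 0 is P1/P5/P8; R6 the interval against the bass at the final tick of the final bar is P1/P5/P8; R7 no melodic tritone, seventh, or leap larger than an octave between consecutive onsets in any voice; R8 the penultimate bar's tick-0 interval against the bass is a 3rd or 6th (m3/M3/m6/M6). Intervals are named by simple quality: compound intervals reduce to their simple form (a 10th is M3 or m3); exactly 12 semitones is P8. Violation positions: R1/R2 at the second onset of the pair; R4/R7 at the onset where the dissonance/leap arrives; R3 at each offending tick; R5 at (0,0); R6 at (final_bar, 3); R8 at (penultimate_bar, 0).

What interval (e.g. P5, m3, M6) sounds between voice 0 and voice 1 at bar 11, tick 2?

P8

voice 0=F3 voice 1=F4 -> P8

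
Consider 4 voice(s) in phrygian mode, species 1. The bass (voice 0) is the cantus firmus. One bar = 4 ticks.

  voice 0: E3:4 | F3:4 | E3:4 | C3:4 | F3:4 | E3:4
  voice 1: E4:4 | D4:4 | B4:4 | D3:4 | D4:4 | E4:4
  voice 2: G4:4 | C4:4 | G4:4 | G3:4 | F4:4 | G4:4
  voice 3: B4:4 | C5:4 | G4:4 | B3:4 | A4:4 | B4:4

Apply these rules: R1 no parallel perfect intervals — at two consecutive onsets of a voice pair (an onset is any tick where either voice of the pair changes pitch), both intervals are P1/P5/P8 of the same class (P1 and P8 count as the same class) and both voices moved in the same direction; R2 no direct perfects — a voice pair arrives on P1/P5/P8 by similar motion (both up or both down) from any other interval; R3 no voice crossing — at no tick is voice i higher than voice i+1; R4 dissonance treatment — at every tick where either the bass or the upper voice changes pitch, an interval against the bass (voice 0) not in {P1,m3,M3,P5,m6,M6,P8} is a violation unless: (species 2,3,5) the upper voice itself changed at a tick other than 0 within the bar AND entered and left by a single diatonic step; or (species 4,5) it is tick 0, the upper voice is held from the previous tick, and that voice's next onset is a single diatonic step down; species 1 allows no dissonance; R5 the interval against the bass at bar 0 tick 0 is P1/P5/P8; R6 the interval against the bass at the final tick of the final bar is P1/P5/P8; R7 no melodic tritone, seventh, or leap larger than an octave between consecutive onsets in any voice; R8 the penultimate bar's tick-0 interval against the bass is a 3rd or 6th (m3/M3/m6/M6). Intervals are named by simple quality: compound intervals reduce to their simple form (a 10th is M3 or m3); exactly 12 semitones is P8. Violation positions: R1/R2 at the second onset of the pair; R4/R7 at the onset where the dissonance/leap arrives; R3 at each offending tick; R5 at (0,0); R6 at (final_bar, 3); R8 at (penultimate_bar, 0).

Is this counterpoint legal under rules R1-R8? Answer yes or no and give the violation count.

bar 0: v0=E3 v1=E4 v2=G4 v3=B4 (P5)
bar 1: v0=F3 v1=D4 v2=C4 v3=C5 (P5)
bar 2: v0=E3 v1=B4 v2=G4 v3=G4 (m3)
bar 3: v0=C3 v1=D3 v2=G3 v3=B3 (M7)
bar 4: v0=F3 v1=D4 v2=F4 v3=A4 (M3)
bar 5: v0=E3 v1=E4 v2=G4 v3=B4 (P5)
  R5 @ bar0.0: opens on m3
  R1 @ bar1.0: E3/B4 P5 -> F3/C5 P5 similar
  R3 @ bar1.0: D4 above C4
  R3 @ bar1.1: D4 above C4
  R3 @ bar1.2: D4 above C4
  R3 @ bar1.3: D4 above C4
  R3 @ bar2.0: B4 above G4
  R3 @ bar2.1: B4 above G4
  R3 @ bar2.2: B4 above G4
  R3 @ bar2.3: B4 above G4
  R2 @ bar3.0: E3/G4 m3 -> C3/G3 P5 similar
  R4 @ bar3.0: C3/D3 M2 untreated
  R4 @ bar3.0: C3/B3 M7 untreated
  R7 @ bar3.0: B4->D3 leap 21st
  R2 @ bar4.0: C3/G3 P5 -> F3/F4 P8 similar
  R2 @ bar4.0: D3/B3 M6 -> D4/A4 P5 similar
  R7 @ bar4.0: G3->F4 leap 10st
  R7 @ bar4.0: B3->A4 leap 10st
  R8 @ bar4.0: penult P8 not 3rd/6th
  R1 @ bar5.0: D4/A4 P5 -> E4/B4 P5 similar
  R6 @ bar5.3: closes on m3

No (21 violations)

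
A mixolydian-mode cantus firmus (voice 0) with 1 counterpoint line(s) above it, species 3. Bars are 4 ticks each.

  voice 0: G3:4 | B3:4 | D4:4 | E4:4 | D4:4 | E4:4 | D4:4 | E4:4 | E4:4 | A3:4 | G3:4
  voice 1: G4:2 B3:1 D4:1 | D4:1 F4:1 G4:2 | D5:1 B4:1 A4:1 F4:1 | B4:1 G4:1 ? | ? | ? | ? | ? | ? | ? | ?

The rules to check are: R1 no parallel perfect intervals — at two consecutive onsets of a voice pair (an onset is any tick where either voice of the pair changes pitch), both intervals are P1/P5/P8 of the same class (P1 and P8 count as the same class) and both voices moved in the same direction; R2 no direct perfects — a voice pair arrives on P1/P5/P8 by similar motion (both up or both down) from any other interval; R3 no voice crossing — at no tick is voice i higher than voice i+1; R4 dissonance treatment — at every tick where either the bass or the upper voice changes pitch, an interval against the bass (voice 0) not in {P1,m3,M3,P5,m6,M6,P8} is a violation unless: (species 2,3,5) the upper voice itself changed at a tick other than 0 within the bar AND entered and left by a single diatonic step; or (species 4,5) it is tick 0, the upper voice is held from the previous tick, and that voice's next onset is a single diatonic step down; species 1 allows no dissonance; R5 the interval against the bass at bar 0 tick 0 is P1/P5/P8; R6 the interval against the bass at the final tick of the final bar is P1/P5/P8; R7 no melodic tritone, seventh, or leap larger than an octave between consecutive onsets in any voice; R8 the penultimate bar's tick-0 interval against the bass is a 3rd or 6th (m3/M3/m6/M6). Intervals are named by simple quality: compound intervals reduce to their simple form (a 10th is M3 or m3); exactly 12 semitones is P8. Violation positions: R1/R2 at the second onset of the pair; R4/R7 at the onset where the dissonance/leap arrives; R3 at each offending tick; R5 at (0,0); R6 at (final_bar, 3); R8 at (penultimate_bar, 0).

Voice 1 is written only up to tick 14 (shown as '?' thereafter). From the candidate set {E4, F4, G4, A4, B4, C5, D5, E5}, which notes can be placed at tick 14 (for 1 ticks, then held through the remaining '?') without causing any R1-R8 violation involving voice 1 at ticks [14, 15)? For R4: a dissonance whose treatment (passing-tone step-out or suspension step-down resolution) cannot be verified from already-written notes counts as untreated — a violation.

{B4, C5, E4, E5, G4}

E4: legal
F4: violates R4
G4: legal
A4: violates R4
B4: legal
C5: legal
D5: violates R4
E5: legal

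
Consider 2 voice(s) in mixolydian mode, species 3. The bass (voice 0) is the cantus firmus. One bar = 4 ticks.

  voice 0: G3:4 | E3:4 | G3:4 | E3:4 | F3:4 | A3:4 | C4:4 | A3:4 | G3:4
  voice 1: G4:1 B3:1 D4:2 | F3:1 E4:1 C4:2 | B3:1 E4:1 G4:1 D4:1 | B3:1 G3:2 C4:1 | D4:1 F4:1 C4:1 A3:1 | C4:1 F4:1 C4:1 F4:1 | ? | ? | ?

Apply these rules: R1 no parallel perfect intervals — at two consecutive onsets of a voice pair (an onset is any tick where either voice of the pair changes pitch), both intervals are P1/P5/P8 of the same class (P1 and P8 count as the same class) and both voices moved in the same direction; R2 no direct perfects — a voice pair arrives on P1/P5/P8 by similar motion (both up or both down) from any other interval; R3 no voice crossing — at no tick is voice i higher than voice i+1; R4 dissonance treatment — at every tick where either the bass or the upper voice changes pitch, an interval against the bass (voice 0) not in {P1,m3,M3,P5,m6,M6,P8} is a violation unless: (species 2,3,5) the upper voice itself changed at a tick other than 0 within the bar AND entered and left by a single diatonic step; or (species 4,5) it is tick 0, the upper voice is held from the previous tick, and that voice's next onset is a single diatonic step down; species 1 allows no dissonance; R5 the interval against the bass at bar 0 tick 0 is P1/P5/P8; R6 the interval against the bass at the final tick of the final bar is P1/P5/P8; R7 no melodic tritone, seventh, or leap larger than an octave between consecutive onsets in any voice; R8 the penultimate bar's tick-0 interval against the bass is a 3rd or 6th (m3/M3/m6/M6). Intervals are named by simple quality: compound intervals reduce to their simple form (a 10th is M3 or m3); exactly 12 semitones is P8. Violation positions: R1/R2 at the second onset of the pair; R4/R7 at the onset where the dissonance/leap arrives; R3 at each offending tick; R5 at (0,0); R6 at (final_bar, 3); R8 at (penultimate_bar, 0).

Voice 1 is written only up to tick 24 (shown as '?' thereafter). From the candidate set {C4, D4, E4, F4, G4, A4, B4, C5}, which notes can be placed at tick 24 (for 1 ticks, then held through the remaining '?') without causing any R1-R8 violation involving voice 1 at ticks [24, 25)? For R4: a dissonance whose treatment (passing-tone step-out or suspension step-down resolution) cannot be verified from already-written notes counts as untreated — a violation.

{A4, C4, E4}

C4: legal
D4: violates R4
E4: legal
F4: violates R4
G4: violates R2
A4: legal
B4: violates R4,R7
C5: violates R2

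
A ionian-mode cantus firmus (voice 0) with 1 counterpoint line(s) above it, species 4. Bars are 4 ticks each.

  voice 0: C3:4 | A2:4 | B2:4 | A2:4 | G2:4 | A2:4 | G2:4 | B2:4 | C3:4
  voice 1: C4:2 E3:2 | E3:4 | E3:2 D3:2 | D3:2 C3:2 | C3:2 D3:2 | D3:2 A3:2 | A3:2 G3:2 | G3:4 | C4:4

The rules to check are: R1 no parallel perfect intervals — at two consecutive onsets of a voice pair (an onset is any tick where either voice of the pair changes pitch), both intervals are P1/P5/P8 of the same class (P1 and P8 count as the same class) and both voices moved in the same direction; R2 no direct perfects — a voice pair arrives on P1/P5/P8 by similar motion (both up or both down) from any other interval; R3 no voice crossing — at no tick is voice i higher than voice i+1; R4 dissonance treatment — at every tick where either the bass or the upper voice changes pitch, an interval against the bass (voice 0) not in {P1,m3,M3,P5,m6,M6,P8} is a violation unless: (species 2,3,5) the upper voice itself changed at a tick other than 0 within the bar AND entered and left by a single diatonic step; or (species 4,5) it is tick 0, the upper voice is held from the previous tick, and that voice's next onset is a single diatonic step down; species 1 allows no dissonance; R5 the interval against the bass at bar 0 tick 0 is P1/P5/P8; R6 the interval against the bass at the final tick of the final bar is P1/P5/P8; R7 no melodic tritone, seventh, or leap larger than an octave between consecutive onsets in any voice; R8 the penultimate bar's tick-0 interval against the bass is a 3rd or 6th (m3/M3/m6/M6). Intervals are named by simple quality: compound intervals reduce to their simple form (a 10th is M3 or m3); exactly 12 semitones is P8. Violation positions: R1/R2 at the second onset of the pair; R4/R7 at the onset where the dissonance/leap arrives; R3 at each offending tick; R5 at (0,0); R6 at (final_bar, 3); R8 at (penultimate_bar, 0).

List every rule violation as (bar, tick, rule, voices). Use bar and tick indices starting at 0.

bar 0: v0=C3 v1=C4 downbeat P8
bar 1: v0=A2 v1=E3 downbeat P5
bar 2: v0=B2 v1=E3 downbeat P4
bar 3: v0=A2 v1=D3 downbeat P4
bar 4: v0=G2 v1=C3 downbeat P4
bar 5: v0=A2 v1=D3 downbeat P4
bar 6: v0=G2 v1=A3 downbeat M2
bar 7: v0=B2 v1=G3 downbeat m6
bar 8: v0=C3 v1=C4 downbeat P8
  -> R4 @ bar 4 tick 0 v(0, 1): G2/C3 P4 untreated
  -> R4 @ bar 5 tick 0 v(0, 1): A2/D3 P4 untreated
  -> R2 @ bar 8 tick 0 v(0, 1): B2/G3 m6 -> C3/C4 P8 similar

(4, 0, R4, (0, 1))
(5, 0, R4, (0, 1))
(8, 0, R2, (0, 1))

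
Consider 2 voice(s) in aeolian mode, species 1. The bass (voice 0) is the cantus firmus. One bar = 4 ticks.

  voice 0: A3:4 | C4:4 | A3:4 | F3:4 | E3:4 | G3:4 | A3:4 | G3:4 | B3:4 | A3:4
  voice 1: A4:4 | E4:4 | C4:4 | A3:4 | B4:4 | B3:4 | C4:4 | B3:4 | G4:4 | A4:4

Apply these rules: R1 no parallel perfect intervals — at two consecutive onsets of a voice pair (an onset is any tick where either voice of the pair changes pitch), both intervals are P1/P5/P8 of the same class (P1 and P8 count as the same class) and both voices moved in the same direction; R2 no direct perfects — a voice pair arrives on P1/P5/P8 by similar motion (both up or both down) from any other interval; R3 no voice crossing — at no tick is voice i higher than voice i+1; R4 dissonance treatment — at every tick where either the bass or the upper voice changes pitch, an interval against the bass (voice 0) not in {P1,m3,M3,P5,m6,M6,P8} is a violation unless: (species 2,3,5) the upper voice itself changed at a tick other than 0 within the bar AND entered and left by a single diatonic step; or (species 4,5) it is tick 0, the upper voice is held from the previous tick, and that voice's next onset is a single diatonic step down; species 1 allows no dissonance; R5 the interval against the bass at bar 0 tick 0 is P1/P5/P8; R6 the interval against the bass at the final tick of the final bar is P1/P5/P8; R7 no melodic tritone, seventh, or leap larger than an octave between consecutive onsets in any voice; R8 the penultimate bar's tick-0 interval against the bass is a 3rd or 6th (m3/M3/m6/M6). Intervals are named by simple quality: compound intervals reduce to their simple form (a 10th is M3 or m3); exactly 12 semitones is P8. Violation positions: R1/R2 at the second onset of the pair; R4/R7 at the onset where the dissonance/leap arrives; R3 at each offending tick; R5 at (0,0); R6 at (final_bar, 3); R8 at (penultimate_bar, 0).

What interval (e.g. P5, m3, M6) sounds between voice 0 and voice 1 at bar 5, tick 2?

M3

voice 0=G3 voice 1=B3 -> M3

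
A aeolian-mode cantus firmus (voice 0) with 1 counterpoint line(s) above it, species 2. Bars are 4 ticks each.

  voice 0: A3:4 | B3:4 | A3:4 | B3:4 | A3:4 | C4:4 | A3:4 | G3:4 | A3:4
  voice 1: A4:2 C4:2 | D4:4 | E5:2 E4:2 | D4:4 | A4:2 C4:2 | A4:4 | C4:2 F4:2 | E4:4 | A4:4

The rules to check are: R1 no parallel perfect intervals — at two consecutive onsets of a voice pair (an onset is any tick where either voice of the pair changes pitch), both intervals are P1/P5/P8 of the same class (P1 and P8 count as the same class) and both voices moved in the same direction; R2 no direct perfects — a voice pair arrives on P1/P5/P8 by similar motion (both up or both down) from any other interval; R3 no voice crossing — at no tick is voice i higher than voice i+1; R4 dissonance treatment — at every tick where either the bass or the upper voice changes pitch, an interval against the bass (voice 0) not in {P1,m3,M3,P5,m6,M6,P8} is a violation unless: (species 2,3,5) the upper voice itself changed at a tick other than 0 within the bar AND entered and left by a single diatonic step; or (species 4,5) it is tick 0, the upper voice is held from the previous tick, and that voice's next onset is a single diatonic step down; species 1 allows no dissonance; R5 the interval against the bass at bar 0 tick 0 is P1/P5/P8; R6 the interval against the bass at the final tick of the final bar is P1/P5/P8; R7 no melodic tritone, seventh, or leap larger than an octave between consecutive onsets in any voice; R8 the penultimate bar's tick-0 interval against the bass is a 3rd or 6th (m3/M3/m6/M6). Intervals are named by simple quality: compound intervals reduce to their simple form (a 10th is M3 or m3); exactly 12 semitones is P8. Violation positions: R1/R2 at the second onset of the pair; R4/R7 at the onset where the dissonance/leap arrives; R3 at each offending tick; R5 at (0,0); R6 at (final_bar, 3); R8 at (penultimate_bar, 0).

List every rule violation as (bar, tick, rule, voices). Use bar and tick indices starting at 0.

(2, 0, R7, (1,))
(8, 0, R2, (0, 1))

bar 0: v0=A3 v1=A4 downbeat P8
bar 1: v0=B3 v1=D4 downbeat m3
bar 2: v0=A3 v1=E5 downbeat P5
bar 3: v0=B3 v1=D4 downbeat m3
bar 4: v0=A3 v1=A4 downbeat P8
bar 5: v0=C4 v1=A4 downbeat M6
bar 6: v0=A3 v1=C4 downbeat m3
bar 7: v0=G3 v1=E4 downbeat M6
bar 8: v0=A3 v1=A4 downbeat P8
  -> R7 @ bar 2 tick 0 v(1,): D4->E5 leap 14st
  -> R2 @ bar 8 tick 0 v(0, 1): G3/E4 M6 -> A3/A4 P8 similar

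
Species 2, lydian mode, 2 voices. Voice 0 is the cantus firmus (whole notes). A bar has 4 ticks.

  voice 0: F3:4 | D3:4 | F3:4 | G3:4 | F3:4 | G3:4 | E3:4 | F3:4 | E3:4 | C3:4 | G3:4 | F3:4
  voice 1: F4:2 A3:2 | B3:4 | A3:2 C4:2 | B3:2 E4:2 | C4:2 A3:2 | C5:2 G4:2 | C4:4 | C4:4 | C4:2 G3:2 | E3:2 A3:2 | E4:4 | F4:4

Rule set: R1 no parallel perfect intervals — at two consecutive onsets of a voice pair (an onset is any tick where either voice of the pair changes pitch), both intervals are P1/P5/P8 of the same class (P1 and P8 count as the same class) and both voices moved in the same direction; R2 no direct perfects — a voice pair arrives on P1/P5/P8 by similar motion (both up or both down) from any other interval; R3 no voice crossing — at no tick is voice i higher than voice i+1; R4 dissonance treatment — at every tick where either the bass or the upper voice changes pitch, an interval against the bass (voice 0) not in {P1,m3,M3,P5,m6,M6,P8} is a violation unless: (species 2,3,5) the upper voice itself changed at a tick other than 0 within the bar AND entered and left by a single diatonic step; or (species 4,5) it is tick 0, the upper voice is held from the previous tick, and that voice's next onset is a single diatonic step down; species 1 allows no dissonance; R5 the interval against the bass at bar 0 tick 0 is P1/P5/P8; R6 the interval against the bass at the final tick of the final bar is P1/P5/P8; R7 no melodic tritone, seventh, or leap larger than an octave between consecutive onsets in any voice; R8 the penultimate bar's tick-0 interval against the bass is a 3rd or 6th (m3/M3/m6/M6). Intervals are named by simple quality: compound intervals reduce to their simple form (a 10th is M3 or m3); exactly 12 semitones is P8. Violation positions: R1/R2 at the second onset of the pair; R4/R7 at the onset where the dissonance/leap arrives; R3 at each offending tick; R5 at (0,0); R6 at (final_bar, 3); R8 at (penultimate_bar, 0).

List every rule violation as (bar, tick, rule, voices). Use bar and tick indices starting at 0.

bar 0: v0=F3 v1=F4 downbeat P8
bar 1: v0=D3 v1=B3 downbeat M6
bar 2: v0=F3 v1=A3 downbeat M3
bar 3: v0=G3 v1=B3 downbeat M3
bar 4: v0=F3 v1=C4 downbeat P5
bar 5: v0=G3 v1=C5 downbeat P4
bar 6: v0=E3 v1=C4 downbeat m6
bar 7: v0=F3 v1=C4 downbeat P5
bar 8: v0=E3 v1=C4 downbeat m6
bar 9: v0=C3 v1=E3 downbeat M3
bar 10: v0=G3 v1=E4 downbeat M6
bar 11: v0=F3 v1=F4 downbeat P8
  -> R2 @ bar 4 tick 0 v(0, 1): G3/E4 M6 -> F3/C4 P5 similar
  -> R4 @ bar 5 tick 0 v(0, 1): G3/C5 P4 untreated
  -> R7 @ bar 5 tick 0 v(1,): A3->C5 leap 15st

(4, 0, R2, (0, 1))
(5, 0, R4, (0, 1))
(5, 0, R7, (1,))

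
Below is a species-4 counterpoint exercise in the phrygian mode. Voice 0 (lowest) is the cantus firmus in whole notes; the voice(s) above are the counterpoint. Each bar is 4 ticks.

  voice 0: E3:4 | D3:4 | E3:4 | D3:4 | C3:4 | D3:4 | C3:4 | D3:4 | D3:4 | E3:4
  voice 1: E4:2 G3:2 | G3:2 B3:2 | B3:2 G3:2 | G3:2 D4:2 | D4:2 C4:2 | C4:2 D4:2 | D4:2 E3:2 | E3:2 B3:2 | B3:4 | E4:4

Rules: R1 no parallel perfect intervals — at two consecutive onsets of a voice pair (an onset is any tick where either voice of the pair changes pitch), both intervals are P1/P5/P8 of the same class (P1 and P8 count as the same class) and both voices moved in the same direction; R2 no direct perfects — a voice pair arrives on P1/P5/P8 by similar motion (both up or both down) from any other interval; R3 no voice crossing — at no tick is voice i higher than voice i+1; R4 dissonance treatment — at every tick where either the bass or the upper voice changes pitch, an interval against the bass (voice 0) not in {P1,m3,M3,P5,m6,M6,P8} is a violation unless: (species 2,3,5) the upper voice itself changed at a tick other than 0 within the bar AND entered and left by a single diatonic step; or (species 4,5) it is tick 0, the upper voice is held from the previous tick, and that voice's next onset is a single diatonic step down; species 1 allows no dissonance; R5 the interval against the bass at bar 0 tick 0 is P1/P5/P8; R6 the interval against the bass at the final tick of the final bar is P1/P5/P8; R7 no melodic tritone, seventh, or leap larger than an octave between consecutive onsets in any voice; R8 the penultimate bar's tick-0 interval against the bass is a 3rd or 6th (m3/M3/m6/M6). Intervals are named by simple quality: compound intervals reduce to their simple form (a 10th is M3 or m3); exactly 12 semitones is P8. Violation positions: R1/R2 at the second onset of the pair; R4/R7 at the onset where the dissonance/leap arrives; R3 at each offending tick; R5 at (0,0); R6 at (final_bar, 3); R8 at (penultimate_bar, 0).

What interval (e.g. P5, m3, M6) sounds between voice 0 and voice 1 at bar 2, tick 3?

voice 0=E3 voice 1=G3 -> m3

m3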